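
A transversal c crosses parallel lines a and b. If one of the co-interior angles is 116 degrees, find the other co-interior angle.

Co-interior (same-side interior) angles are between the parallel lines on the same side of the transversal.
Unlike corresponding or alternate interior angles, they are supplementary rather than equal.
So the angle = 180 - 116 = 64 degrees.

64 degrees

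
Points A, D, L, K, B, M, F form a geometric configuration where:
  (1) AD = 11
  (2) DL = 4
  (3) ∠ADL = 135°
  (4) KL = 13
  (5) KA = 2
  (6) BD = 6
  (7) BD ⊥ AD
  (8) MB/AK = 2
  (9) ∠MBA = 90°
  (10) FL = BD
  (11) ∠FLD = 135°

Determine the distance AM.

From the given relations: MB = 2·AK = 2·2 = 4.
Step 1: By the law of cosines on triangle BDA: BA² = 6² + 11² − 2·6·11·cos(90°) = 157, so BA = √157.
Step 2: By the law of cosines on triangle ABM: AM² = √157² + 4² − 2·√157·4·cos(90°) = 173, so AM = √173.

Therefore, the length of AM = √173.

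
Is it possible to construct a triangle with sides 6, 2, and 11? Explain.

No.
The triangle inequality is violated: 6 + 2 = 8 ≤ 11.
These lengths cannot form a triangle.

No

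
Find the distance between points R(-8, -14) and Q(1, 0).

d = sqrt((9)^2 + (14)^2) = sqrt(277)

sqrt(277)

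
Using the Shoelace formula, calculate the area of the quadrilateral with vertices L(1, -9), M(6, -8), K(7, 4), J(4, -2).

Using the Shoelace formula for a quadrilateral (vertices in order):
Area = (1/2)|sum of (x_i * y_(i+1) - x_(i+1) * y_i)|
Terms: (1*-8 - 6*-9) = 46, (6*4 - 7*-8) = 80, (7*-2 - 4*4) = -30, (4*-9 - 1*-2) = -34
Sum = 62
Area = (1/2)(62) = 31

31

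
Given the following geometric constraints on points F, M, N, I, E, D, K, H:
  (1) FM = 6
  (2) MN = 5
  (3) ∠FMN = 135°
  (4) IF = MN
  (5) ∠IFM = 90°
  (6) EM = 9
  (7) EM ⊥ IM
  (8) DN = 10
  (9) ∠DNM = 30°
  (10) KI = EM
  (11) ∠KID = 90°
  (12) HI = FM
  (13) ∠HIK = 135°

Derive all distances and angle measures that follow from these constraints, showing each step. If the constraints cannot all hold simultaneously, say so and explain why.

The constraints are consistent.

From the given relations:
  IF = MN = 5
  KI = EM = 9
  HI = FM = 6

Step 1: From FM = 6, MN = 5, and ∠FMN = 135°, by the law of cosines:
  FN² = FM² + MN² - 2·FM·MN·cos(135°) = 36 + 25 + 42.43 = 103.4
  FN ≈ 10.17

Step 2: From MF = 6, FI = 5, and ∠MFI = 90°, by the law of cosines:
  MI² = MF² + FI² - 2·MF·FI·cos(90°) = 36 + 25 - 0 = 61
  MI = √61

Step 3: From MN = 5, ND = 10, and ∠MND = 30°, by the law of cosines:
  MD² = MN² + ND² - 2·MN·ND·cos(30°) = 25 + 100 - 86.6 = 38.4
  MD ≈ 6.2

Step 4: From KI = 9, IH = 6, and ∠KIH = 135°, by the law of cosines:
  KH² = KI² + IH² - 2·KI·IH·cos(135°) = 81 + 36 + 76.37 = 193.4
  KH ≈ 13.91

Step 5: From IM = √61, ME = 9, and ∠IME = 90°, by the law of cosines:
  IE² = IM² + ME² - 2·IM·ME·cos(90°) = 61 + 81 - 0 = 142
  IE = √142

Step 6: From FM = 6, FN = 10.17, MN = 5, by the inverse law of cosines:
  cos(∠MFN) = (FM² + FN² - MN²) / (2·FM·FN)
  ∠MFN = 20.34°

Step 7: From MD = 6.2, MN = 5, DN = 10, by the inverse law of cosines:
  cos(∠DMN) = (MD² + MN² - DN²) / (2·MD·MN)
  ∠DMN = 126.21°

Step 8: From MF = 6, MI = √61, FI = 5, by the inverse law of cosines:
  cos(∠FMI) = (MF² + MI² - FI²) / (2·MF·MI)
  ∠FMI = 39.81°

Step 9: From NF = 10.17, NM = 5, FM = 6, by the inverse law of cosines:
  cos(∠FNM) = (NF² + NM² - FM²) / (2·NF·NM)
  ∠FNM = 24.66°

Step 10: From IF = 5, IM = √61, FM = 6, by the inverse law of cosines:
  cos(∠FIM) = (IF² + IM² - FM²) / (2·IF·IM)
  ∠FIM = 50.19°

Step 11: From DM = 6.2, DN = 10, MN = 5, by the inverse law of cosines:
  cos(∠MDN) = (DM² + DN² - MN²) / (2·DM·DN)
  ∠MDN = 23.79°

Step 12: From KH = 13.91, KI = 9, HI = 6, by the inverse law of cosines:
  cos(∠HKI) = (KH² + KI² - HI²) / (2·KH·KI)
  ∠HKI = 17.76°

Step 13: From HI = 6, HK = 13.91, IK = 9, by the inverse law of cosines:
  cos(∠IHK) = (HI² + HK² - IK²) / (2·HI·HK)
  ∠IHK = 27.24°

Step 14: From IE = √142, IM = √61, EM = 9, by the inverse law of cosines:
  cos(∠EIM) = (IE² + IM² - EM²) / (2·IE·IM)
  ∠EIM = 49.05°

Step 15: From EI = √142, EM = 9, IM = √61, by the inverse law of cosines:
  cos(∠IEM) = (EI² + EM² - IM²) / (2·EI·EM)
  ∠IEM = 40.95°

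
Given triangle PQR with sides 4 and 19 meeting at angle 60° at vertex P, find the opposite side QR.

Law of cosines: QR^2 = 4^2 + 19^2 - 2(4)(19)cos(60°) = 301, so QR = sqrt(301).

sqrt(301)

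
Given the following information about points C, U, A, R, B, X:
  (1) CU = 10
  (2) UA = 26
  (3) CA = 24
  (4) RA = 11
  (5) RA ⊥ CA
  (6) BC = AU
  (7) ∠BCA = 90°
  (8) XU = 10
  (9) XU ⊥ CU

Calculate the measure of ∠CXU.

Step 1: By the law of cosines on triangle XUC: XC² = 10² + 10² − 2·10·10·cos(90°) = 200, so XC = 10·√2.
Step 2: By the inverse law of cosines on triangle CXU: cos(∠CXU) = ((10·√2)² + 10² − 10²) / (2·10·√2·10) = 200/282.84 = 0.7071, so ∠CXU = 45°.

Therefore, the measure of angle ∠CXU = 45°.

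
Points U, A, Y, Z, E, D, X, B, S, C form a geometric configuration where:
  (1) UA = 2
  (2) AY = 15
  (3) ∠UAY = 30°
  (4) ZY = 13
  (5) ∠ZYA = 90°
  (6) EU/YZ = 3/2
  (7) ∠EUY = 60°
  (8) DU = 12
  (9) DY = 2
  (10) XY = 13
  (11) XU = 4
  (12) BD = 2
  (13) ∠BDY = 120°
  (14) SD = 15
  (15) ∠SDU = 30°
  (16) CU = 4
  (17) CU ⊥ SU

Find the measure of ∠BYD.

Step 1: By the law of cosines on triangle YDB: YB² = 2² + 2² − 2·2·2·cos(120°) = 12, so YB = 2·√3.
Step 2: By the inverse law of cosines on triangle BYD: cos(∠BYD) = ((2·√3)² + 2² − 2²) / (2·2·√3·2) = 12/13.86 = 0.866, so ∠BYD = 30°.

Therefore, the measure of angle ∠BYD = 30°.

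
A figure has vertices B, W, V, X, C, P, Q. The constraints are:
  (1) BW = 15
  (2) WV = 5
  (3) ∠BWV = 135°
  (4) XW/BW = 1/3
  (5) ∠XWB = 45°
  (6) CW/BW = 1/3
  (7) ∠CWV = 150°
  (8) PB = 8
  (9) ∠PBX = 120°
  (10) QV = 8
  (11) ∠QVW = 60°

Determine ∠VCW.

From the given relations: CW = 1/3·BW = 1/3·15 = 5.
Step 1: By the law of cosines on triangle CWV: CV² = 5² + 5² − 2·5·5·cos(150°) = 93.3, so CV ≈ 9.66.
Step 2: By the inverse law of cosines on triangle VCW: cos(∠VCW) = (9.66² + 5² − 5²) / (2·9.66·5) = 93.3/96.59 = 0.9659, so ∠VCW = 15°.

Therefore, the measure of angle ∠VCW = 15°.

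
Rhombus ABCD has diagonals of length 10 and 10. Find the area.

Area of a rhombus = (d1 * d2) / 2
Area = (10 * 10) / 2
Area = 100 / 2
Area = 50

50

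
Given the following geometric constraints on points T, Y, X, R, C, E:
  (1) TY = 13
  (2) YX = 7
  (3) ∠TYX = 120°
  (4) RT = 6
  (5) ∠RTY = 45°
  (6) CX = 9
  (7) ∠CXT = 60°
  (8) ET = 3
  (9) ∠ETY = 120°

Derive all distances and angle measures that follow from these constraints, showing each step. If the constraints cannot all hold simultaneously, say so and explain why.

The constraints are consistent.

Step 1: From TY = 13, YX = 7, and ∠TYX = 120°, by the law of cosines:
  TX² = TY² + YX² - 2·TY·YX·cos(120°) = 169 + 49 + 91 = 309
  TX ≈ 17.58

Step 2: From YT = 13, TR = 6, and ∠YTR = 45°, by the law of cosines:
  YR² = YT² + TR² - 2·YT·TR·cos(45°) = 169 + 36 - 110.3 = 94.69
  YR ≈ 9.73

Step 3: From YT = 13, TE = 3, and ∠YTE = 120°, by the law of cosines:
  YE² = YT² + TE² - 2·YT·TE·cos(120°) = 169 + 9 + 39 = 217
  YE ≈ 14.73

Step 4: From TX = 17.58, XC = 9, and ∠TXC = 60°, by the law of cosines:
  TC² = TX² + XC² - 2·TX·XC·cos(60°) = 309 + 81 - 158.2 = 231.8
  TC ≈ 15.22

Step 5: From TX = 17.58, TY = 13, XY = 7, by the inverse law of cosines:
  cos(∠XTY) = (TX² + TY² - XY²) / (2·TX·TY)
  ∠XTY = 20.17°

Step 6: From YE = 14.73, YT = 13, ET = 3, by the inverse law of cosines:
  cos(∠EYT) = (YE² + YT² - ET²) / (2·YE·YT)
  ∠EYT = 10.16°

Step 7: From YR = 9.73, YT = 13, RT = 6, by the inverse law of cosines:
  cos(∠RYT) = (YR² + YT² - RT²) / (2·YR·YT)
  ∠RYT = 25.85°

Step 8: From XT = 17.58, XY = 7, TY = 13, by the inverse law of cosines:
  cos(∠TXY) = (XT² + XY² - TY²) / (2·XT·XY)
  ∠TXY = 39.83°

Step 9: From RT = 6, RY = 9.73, TY = 13, by the inverse law of cosines:
  cos(∠TRY) = (RT² + RY² - TY²) / (2·RT·RY)
  ∠TRY = 109.15°

Step 10: From ET = 3, EY = 14.73, TY = 13, by the inverse law of cosines:
  cos(∠TEY) = (ET² + EY² - TY²) / (2·ET·EY)
  ∠TEY = 49.84°

Step 11: From TC = 15.22, TX = 17.58, CX = 9, by the inverse law of cosines:
  cos(∠CTX) = (TC² + TX² - CX²) / (2·TC·TX)
  ∠CTX = 30.79°

Step 12: From CT = 15.22, CX = 9, TX = 17.58, by the inverse law of cosines:
  cos(∠TCX) = (CT² + CX² - TX²) / (2·CT·CX)
  ∠TCX = 89.21°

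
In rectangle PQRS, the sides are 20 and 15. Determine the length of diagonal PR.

Using the Pythagorean theorem:
d² = 20² + 15² = 400 + 225 = 625
d = sqrt(625) = 25

25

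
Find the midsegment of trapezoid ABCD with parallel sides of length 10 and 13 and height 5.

The midsegment (median) of a trapezoid connects the midpoints of the non-parallel sides.
Its length is the average of the two bases: (10 + 13) / 2 = 23/2.

23/2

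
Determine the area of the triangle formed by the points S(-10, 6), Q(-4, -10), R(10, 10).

Using the Shoelace formula for a triangle:
Area = (1/2)|x0(y1 - y2) + x1(y2 - y0) + x2(y0 - y1)|
Area = (1/2)|-10(-10 - 10) + -4(10 - 6) + 10(6 - -10)|
Area = (1/2)|200 + -16 + 160|
Area = (1/2)|344|
Area = (1/2)(344)
Area = 172

172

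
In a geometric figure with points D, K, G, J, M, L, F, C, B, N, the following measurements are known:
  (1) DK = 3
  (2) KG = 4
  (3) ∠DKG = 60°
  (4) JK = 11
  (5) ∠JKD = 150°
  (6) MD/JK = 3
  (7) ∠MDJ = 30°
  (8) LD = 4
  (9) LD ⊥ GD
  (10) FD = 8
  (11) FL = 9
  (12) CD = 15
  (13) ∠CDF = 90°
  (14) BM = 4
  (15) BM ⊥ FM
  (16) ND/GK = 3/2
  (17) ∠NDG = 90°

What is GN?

From the given relations: ND = 3/2·GK = 3/2·4 = 6.
Step 1: By the law of cosines on triangle GKD: GD² = 4² + 3² − 2·4·3·cos(60°) = 13, so GD = √13.
Step 2: By the law of cosines on triangle GDN: GN² = √13² + 6² − 2·√13·6·cos(90°) = 49, so GN = 7.

Therefore, the length of GN = 7.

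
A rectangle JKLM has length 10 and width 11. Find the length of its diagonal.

A rectangle's diagonal splits it into two right triangles, with the diagonal as the hypotenuse.
By the Pythagorean theorem, d^2 = 10^2 + 11^2 = 221.
Therefore d = sqrt(221).

sqrt(221)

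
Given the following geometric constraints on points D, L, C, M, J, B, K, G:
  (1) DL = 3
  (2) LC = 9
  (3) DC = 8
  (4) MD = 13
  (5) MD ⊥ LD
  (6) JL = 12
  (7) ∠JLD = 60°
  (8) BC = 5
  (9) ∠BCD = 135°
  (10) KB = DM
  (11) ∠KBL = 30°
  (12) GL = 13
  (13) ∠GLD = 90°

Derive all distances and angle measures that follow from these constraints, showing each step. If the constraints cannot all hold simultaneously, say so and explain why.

The constraints are consistent.

From the given relations:
  KB = DM = 13

Step 1: From DL = 3, LJ = 12, and ∠DLJ = 60°, by the law of cosines:
  DJ² = DL² + LJ² - 2·DL·LJ·cos(60°) = 9 + 144 - 36 = 117
  DJ = 3·√13

Step 2: From DC = 8, CB = 5, and ∠DCB = 135°, by the law of cosines:
  DB² = DC² + CB² - 2·DC·CB·cos(135°) = 64 + 25 + 56.57 = 145.6
  DB ≈ 12.07

Step 3: From DL = 3, LG = 13, and ∠DLG = 90°, by the law of cosines:
  DG² = DL² + LG² - 2·DL·LG·cos(90°) = 9 + 169 - 0 = 178
  DG = √178

Step 4: From LD = 3, DM = 13, and ∠LDM = 90°, by the law of cosines:
  LM² = LD² + DM² - 2·LD·DM·cos(90°) = 9 + 169 - 0 = 178
  LM = √178

Step 5: From DC = 8, DL = 3, CL = 9, by the inverse law of cosines:
  cos(∠CDL) = (DC² + DL² - CL²) / (2·DC·DL)
  ∠CDL = 99.59°

Step 6: From LC = 9, LD = 3, CD = 8, by the inverse law of cosines:
  cos(∠CLD) = (LC² + LD² - CD²) / (2·LC·LD)
  ∠CLD = 61.22°

Step 7: From CD = 8, CL = 9, DL = 3, by the inverse law of cosines:
  cos(∠DCL) = (CD² + CL² - DL²) / (2·CD·CL)
  ∠DCL = 19.19°

Step 8: From DB = 12.07, DC = 8, BC = 5, by the inverse law of cosines:
  cos(∠BDC) = (DB² + DC² - BC²) / (2·DB·DC)
  ∠BDC = 17.04°

Step 9: From DG = √178, DL = 3, GL = 13, by the inverse law of cosines:
  cos(∠GDL) = (DG² + DL² - GL²) / (2·DG·DL)
  ∠GDL = 77.01°

Step 10: From DJ = 3·√13, DL = 3, JL = 12, by the inverse law of cosines:
  cos(∠JDL) = (DJ² + DL² - JL²) / (2·DJ·DL)
  ∠JDL = 106.1°

Step 11: From LD = 3, LM = √178, DM = 13, by the inverse law of cosines:
  cos(∠DLM) = (LD² + LM² - DM²) / (2·LD·LM)
  ∠DLM = 77.01°

Step 12: From MD = 13, ML = √178, DL = 3, by the inverse law of cosines:
  cos(∠DML) = (MD² + ML² - DL²) / (2·MD·ML)
  ∠DML = 12.99°

Step 13: From JD = 3·√13, JL = 12, DL = 3, by the inverse law of cosines:
  cos(∠DJL) = (JD² + JL² - DL²) / (2·JD·JL)
  ∠DJL = 13.9°

Step 14: From BC = 5, BD = 12.07, CD = 8, by the inverse law of cosines:
  cos(∠CBD) = (BC² + BD² - CD²) / (2·BC·BD)
  ∠CBD = 27.96°

Step 15: From GD = √178, GL = 13, DL = 3, by the inverse law of cosines:
  cos(∠DGL) = (GD² + GL² - DL²) / (2·GD·GL)
  ∠DGL = 12.99°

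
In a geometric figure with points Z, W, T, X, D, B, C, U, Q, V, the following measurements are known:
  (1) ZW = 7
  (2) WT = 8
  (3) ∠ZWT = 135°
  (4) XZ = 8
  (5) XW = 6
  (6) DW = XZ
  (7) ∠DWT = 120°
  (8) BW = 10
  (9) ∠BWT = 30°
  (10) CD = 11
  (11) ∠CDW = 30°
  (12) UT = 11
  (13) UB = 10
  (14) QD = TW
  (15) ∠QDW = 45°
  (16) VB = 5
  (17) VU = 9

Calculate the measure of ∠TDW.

From the given relations: DW = XZ = 8.
Step 1: By the law of cosines on triangle DWT: DT² = 8² + 8² − 2·8·8·cos(120°) = 192, so DT = 8·√3.
Step 2: By the inverse law of cosines on triangle TDW: cos(∠TDW) = ((8·√3)² + 8² − 8²) / (2·8·√3·8) = 192/221.7 = 0.866, so ∠TDW = 30°.

Therefore, the measure of angle ∠TDW = 30°.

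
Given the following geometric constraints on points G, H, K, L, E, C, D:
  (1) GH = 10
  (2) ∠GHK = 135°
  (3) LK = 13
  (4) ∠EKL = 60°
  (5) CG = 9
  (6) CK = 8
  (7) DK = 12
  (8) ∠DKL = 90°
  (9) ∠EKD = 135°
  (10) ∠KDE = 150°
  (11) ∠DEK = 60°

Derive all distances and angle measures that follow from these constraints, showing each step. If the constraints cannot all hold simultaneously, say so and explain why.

These constraints are not satisfiable: (9), (10) and (11) are the three interior angles of triangle EKD, which must sum to 180°, but 135° + 150° + 60° = 345°. No planar figure meets all of them, so nothing further can be derived.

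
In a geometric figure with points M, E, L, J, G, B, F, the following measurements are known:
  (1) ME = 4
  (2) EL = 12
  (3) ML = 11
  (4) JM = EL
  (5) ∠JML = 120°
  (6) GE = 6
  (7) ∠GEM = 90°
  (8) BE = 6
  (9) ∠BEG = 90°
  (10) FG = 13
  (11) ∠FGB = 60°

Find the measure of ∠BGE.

Step 1: By the law of cosines on triangle GEB: GB² = 6² + 6² − 2·6·6·cos(90°) = 72, so GB = 6·√2.
Step 2: By the inverse law of cosines on triangle BGE: cos(∠BGE) = ((6·√2)² + 6² − 6²) / (2·6·√2·6) = 72/101.82 = 0.7071, so ∠BGE = 45°.

Therefore, the measure of angle ∠BGE = 45°.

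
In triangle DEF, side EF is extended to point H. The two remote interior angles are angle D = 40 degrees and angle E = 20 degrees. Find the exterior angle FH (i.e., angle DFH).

By the exterior angle theorem, an exterior angle of a triangle equals the sum of the two remote interior angles.
Exterior angle = angle D + angle E
Exterior angle = 40 + 20 = 60 degrees

60 degrees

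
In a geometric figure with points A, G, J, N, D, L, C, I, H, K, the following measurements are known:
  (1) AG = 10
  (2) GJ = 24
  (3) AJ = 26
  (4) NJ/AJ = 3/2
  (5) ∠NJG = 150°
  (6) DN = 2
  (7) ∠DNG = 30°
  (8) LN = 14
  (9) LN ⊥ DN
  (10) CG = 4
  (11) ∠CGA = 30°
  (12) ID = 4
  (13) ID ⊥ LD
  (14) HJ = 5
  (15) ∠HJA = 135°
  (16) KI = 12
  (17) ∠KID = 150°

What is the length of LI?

Step 1: By the law of cosines on triangle LND: LD² = 14² + 2² − 2·14·2·cos(90°) = 200, so LD = 10·√2.
Step 2: By the law of cosines on triangle LDI: LI² = (10·√2)² + 4² − 2·10·√2·4·cos(90°) = 216, so LI = 6·√6.

Therefore, the length of LI = 6·√6.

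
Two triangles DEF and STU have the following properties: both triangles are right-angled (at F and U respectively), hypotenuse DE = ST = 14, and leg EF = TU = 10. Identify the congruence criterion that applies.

Consider the given information: both triangles are right-angled (at F and U respectively), hypotenuse DE = ST = 14, and leg EF = TU = 10
This is not SSS or ASA: SSS requires all three pairs of sides, but we don't have that. ASA requires two angles and the side between them.
The correct criterion is HL. The hypotenuse and one leg of two right triangles are equal (Hypotenuse-Leg).

HL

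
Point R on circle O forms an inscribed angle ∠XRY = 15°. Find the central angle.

By the inscribed angle theorem, the central angle is twice the inscribed angle.
Central angle = 2 × 15° = 30°

30°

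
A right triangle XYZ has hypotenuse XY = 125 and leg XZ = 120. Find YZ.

YZ = sqrt(125^2 - 120^2) = sqrt(1225) = 35

35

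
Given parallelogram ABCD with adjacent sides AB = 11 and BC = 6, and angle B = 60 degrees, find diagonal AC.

Law of cosines: d^2 = 11^2 + 6^2 - 2(11)(6)cos(60°) = 91, so d = sqrt(91).

sqrt(91)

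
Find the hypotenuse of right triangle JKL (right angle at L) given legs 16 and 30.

In a right triangle, the square of the hypotenuse equals the sum of the squares of the two legs.
The legs are 16 and 30, so the hypotenuse = sqrt(256 + 900) = sqrt(1156) = 34.

34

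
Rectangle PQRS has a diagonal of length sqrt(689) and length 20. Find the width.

Using the Pythagorean theorem: d^2 = a^2 + b^2
b^2 = d^2 - a^2
b^2 = 689 - 400
b^2 = 289
b = sqrt(289) = 17

17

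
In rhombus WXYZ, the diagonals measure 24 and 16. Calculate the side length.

The diagonals of a rhombus bisect each other at right angles.
Half-diagonals: 24/2 = 12 and 16/2 = 8
side = sqrt(12^2 + 8^2)
side = sqrt(144 + 64)
side = sqrt(208) = 4*sqrt(13)

4*sqrt(13)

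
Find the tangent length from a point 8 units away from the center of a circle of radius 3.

tangent = √(d² - r²) = √(8² - 3²) = √(64 - 9) = √55 = sqrt(55)

sqrt(55)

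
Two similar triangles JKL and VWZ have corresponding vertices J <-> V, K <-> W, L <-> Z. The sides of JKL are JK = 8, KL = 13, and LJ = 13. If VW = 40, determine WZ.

Since the triangles are similar, the ratio of corresponding sides is constant.
Scale factor k = VW / JK = 40 / 8 = 5
WZ = k * KL = 5 * 13 = 65

65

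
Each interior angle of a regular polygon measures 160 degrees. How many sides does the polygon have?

The exterior angle is the supplement of the interior angle: 180 - 160 = 20 degrees.
Since the exterior angles of any convex polygon sum to 360 degrees, the number of sides is 360 / 20 = 18.

18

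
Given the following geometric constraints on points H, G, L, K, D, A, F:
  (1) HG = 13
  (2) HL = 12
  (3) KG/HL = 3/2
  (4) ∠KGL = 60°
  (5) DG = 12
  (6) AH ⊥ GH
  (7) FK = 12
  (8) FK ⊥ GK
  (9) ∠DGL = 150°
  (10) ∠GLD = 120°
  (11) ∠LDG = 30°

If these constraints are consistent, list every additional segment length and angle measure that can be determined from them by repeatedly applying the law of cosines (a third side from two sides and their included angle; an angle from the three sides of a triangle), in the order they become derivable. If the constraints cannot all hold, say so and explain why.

These constraints are not satisfiable: (9), (10) and (11) are the three interior angles of triangle DGL, which must sum to 180°, but 150° + 120° + 30° = 300°. No planar figure meets all of them, so nothing further can be derived.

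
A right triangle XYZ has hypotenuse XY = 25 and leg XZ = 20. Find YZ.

Rearranging the Pythagorean theorem to solve for the unknown leg:
leg^2 = hypotenuse^2 - known_leg^2 = 625 - 400 = 225
leg = sqrt(225) = 15.

15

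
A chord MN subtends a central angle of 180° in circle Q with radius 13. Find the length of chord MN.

Chord length = 2r sin(θ/2)
= 2 × 13 × sin(180°/2)
= 2 × 13 × sin(90°)
= 26

26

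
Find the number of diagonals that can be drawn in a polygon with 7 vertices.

Each of the 7 vertices connects to 4 non-adjacent vertices via diagonals.
Total connections = 7 × 4 = 28, but each diagonal is counted twice.
Number of diagonals = 28 / 2 = 14.

14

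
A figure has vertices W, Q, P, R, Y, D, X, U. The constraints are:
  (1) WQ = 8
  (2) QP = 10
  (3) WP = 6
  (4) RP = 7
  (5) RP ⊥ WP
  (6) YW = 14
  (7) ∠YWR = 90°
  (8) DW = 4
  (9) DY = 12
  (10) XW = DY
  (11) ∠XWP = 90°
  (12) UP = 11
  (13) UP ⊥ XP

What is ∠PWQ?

Step 1: By the inverse law of cosines on triangle PWQ: cos(∠PWQ) = (6² + 8² − 10²) / (2·6·8) = 0/96 = 0, so ∠PWQ = 90°.

Therefore, the measure of angle ∠PWQ = 90°.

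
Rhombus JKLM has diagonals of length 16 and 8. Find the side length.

Half-diagonals are 8 and 4. side = sqrt(8^2 + 4^2) = sqrt(80) = 4*sqrt(5)

4*sqrt(5)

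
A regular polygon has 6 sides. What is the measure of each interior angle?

Each interior angle of a regular n-gon is (n - 2) * 180 / n.
For n = 6: (6 - 2) * 180 / 6 = 720/6 = 120 degrees.

120 degrees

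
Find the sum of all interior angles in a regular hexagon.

The sum of interior angles of an n-sided polygon is (n - 2) * 180.
For n = 6: (6 - 2) * 180 = 4 * 180 = 720 degrees.

720 degrees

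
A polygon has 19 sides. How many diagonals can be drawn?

Each of the 19 vertices connects to 16 non-adjacent vertices via diagonals.
Total connections = 19 × 16 = 304, but each diagonal is counted twice.
Number of diagonals = 304 / 2 = 152.

152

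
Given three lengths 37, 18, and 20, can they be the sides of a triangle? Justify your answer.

Sort the sides: 18, 20, 37.
It suffices to check that the sum of the two smallest exceeds the largest:
18 + 20 = 38 > 37. ✓
Yes, a valid triangle can be formed.

Yes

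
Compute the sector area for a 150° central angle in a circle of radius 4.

The full circle has area πr² = π(4)² = 16*pi.
The sector covers 150° out of 360°, a fraction of 5/12.
Sector area = 16*pi × 5/12 = 20*pi/3.

20*pi/3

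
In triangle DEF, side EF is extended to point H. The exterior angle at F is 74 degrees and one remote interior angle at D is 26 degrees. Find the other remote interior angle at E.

By the exterior angle theorem: exterior angle = sum of remote interior angles.
74 = 26 + angle E
angle E = 74 - 26 = 48 degrees

48 degrees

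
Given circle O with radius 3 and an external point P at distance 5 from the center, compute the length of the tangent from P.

tangent = √(d² - r²) = √(5² - 3²) = √(25 - 9) = √16 = 4

4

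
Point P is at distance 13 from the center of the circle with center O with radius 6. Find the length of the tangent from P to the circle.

tangent = √(d² - r²) = √(13² - 6²) = √(169 - 36) = √133 = sqrt(133)

sqrt(133)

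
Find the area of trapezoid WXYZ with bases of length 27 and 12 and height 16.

Area = (27 + 12) * 16 / 2 = 624 / 2 = 312

312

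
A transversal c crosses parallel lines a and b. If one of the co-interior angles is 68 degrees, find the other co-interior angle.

Co-interior angles (same-side interior) formed by parallel lines and a transversal are supplementary (sum to 180 degrees).
The given angle is 68 degrees.
The co-interior angle = 180 - 68 = 112 degrees.

112 degrees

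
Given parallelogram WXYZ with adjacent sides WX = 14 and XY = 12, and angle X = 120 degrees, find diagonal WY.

Using the law of cosines:
d^2 = 14^2 + 12^2 - 2(14)(12)cos(120 degrees)
d^2 = 196 + 144 - 336*-1/2
d^2 = 508
d = 2*sqrt(127)

2*sqrt(127)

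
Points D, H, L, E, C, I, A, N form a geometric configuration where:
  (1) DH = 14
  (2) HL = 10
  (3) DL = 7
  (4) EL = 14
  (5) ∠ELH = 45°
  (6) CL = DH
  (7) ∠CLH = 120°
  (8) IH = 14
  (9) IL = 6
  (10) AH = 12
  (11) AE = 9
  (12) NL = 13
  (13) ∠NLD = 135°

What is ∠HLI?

Step 1: By the inverse law of cosines on triangle HLI: cos(∠HLI) = (10² + 6² − 14²) / (2·10·6) = -60/120 = -0.5, so ∠HLI = 120°.

Therefore, the measure of angle ∠HLI = 120°.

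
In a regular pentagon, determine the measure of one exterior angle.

Each exterior angle of a regular n-gon is 360 / n.
For n = 5: 360 / 5 = 72 degrees.

72 degrees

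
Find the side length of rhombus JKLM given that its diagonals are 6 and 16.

Half-diagonals are 3 and 8. side = sqrt(3^2 + 8^2) = sqrt(73)

sqrt(73)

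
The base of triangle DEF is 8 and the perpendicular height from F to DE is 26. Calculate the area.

Area = (1/2)(8)(26) = 104

104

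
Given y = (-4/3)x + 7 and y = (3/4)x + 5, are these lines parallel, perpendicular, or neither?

Slope of line 1: m1 = -4/3
Slope of line 2: m2 = 3/4
m1 * m2 = (-4/3) * (3/4) = -1 = -1, so the lines are perpendicular.

Perpendicular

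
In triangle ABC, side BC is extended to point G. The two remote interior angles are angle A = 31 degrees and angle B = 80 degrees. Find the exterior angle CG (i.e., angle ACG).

By the exterior angle theorem, an exterior angle of a triangle equals the sum of the two remote interior angles.
Exterior angle = angle A + angle B
Exterior angle = 31 + 80 = 111 degrees

111 degrees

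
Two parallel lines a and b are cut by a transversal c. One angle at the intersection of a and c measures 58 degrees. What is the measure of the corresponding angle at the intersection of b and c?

When a transversal crosses parallel lines, angles in the same position at each intersection are called corresponding angles.
These are always equal, so the answer is 58 degrees.

58 degrees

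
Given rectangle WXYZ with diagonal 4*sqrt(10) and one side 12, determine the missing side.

The diagonal of a rectangle forms a right triangle with the two sides.
Rearranging the Pythagorean theorem: missing side = sqrt(d^2 - known^2).
= sqrt(160 - 144) = sqrt(16) = 4.

4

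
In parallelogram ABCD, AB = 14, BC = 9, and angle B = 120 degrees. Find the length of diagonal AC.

The diagonal of a parallelogram can be found by treating two adjacent sides and the diagonal as a triangle.
Applying the law of cosines with sides 14, 9 and included angle 120°:
d^2 = 196 + 81 - 252*cos(120°) = 403
d = sqrt(403)

sqrt(403)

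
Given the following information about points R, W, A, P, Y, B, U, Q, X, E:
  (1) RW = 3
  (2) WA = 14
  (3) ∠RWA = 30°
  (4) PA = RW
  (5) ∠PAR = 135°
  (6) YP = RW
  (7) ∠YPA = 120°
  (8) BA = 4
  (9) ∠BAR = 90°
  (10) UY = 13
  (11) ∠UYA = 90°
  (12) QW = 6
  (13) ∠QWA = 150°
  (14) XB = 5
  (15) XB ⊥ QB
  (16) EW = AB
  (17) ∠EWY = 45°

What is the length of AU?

From the given relations: PA = RW = 3; YP = RW = 3.
Step 1: By the law of cosines on triangle APY: AY² = 3² + 3² − 2·3·3·cos(120°) = 27, so AY = 3·√3.
Step 2: By the law of cosines on triangle AYU: AU² = (3·√3)² + 13² − 2·3·√3·13·cos(90°) = 196, so AU = 14.

Therefore, the length of AU = 14.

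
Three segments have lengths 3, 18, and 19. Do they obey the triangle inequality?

Yes.
The triangle inequality requires that the sum of any two sides exceeds the third.
Here 3 + 18 = 21 > 19, so the condition is met.

Yes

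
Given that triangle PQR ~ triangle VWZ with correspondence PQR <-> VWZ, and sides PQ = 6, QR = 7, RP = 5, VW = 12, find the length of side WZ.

Since the triangles are similar, the ratio of corresponding sides is constant.
Scale factor k = VW / PQ = 12 / 6 = 2
WZ = k * QR = 2 * 7 = 14

14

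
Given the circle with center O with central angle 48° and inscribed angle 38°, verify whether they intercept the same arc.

By the inscribed angle theorem, the inscribed angle for a central angle of 48° should be 48° / 2 = 24°.
The given inscribed angle is 38°, which does not equal 24°.
Therefore, no, they do not correspond to the same arc.

No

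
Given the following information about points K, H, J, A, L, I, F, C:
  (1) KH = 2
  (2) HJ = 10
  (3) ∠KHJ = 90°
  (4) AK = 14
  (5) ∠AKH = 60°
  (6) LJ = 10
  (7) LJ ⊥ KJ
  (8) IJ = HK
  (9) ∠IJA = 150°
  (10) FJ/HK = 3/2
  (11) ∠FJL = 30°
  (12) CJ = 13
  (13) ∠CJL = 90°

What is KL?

Step 1: By the law of cosines on triangle JHK: JK² = 10² + 2² − 2·10·2·cos(90°) = 104, so JK = 2·√26.
Step 2: By the law of cosines on triangle KJL: KL² = (2·√26)² + 10² − 2·2·√26·10·cos(90°) = 204, so KL = 2·√51.

Therefore, the length of KL = 2·√51.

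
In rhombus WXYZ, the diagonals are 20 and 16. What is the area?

The diagonals of a rhombus divide it into four right triangles.
Each triangle has legs 20/ 2 = 10 and 16/2 = 8, so each has area (1/2)*10*8 = 40.
Four such triangles give total area = (d1 * d2) / 2 = 160.

160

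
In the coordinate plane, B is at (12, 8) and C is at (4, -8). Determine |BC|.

The horizontal distance is |4 - 12| = 8 and the vertical distance is |-8 - 8| = 16.
By the Pythagorean theorem, d = sqrt(8^2 + 16^2) = sqrt(320) = 8*sqrt(5).

8*sqrt(5)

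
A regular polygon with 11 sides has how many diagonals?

Each of the 11 vertices connects to 8 non-adjacent vertices via diagonals.
Total connections = 11 × 8 = 88, but each diagonal is counted twice.
Number of diagonals = 88 / 2 = 44.

44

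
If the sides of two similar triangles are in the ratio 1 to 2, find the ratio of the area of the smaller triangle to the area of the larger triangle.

Area ratio = (side ratio)^2 = (1/2)^2 = 1:4.

1:4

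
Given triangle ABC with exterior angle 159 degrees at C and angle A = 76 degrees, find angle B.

By the exterior angle theorem: exterior angle = sum of remote interior angles.
159 = 76 + angle B
angle B = 159 - 76 = 83 degrees

83 degrees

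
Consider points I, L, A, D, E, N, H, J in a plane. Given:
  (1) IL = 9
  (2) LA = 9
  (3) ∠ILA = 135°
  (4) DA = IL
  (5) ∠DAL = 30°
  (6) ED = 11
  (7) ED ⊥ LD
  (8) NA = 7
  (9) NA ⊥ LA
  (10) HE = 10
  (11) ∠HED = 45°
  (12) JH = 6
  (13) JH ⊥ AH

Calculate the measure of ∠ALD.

From the given relations: DA = IL = 9.
Step 1: By the law of cosines on triangle LAD: LD² = 9² + 9² − 2·9·9·cos(30°) = 21.7, so LD ≈ 4.66.
Step 2: By the inverse law of cosines on triangle ALD: cos(∠ALD) = (9² + 4.66² − 9²) / (2·9·4.66) = 21.7/83.86 = 0.2588, so ∠ALD = 75°.

Therefore, the measure of angle ∠ALD = 75°.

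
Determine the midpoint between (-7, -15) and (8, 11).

M = ((x₁ + x₂)/2, (y₁ + y₂)/2)
= ((-7 + 8)/2, (-15 + 11)/2)
= (1/2, -4/2) = (1/2, -2)

(1/2, -2)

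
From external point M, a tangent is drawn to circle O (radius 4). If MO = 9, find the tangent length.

The tangent, radius, and line from the external point to the center form a right triangle.
The right angle is where the tangent meets the radius.
By the Pythagorean theorem: tangent² + 4² = 9²
tangent² = 81 - 16 = 65
tangent = sqrt(65)

sqrt(65)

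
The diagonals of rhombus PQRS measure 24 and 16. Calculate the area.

Area = (24 * 16) / 2 = 384 / 2 = 192

192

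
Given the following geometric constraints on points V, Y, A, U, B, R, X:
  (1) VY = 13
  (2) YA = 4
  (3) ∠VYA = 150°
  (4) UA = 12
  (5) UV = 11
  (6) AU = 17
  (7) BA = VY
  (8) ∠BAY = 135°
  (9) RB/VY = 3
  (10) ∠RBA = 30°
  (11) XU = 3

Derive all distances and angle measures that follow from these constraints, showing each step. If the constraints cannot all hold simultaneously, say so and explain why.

These constraints are not satisfiable: (4) UA = 12 and (6) AU = 17 assign two different lengths to the same segment. No planar figure meets all of them, so nothing further can be derived.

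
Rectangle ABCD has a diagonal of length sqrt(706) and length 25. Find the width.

Using the Pythagorean theorem: d^2 = a^2 + b^2
b^2 = d^2 - a^2
b^2 = 706 - 625
b^2 = 81
b = sqrt(81) = 9

9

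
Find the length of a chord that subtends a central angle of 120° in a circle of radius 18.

Chord = 2(18) sin(60°) = 18*sqrt(3)

18*sqrt(3)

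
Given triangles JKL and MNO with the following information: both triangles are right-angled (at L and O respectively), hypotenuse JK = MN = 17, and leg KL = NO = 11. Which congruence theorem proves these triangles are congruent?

Consider the given information: both triangles are right-angled (at L and O respectively), hypotenuse JK = MN = 17, and leg KL = NO = 11
This is not SSS or ASA: SSS requires all three pairs of sides, but we don't have that. ASA requires two angles and the side between them.
The correct criterion is HL. The hypotenuse and one leg of two right triangles are equal (Hypotenuse-Leg).

HL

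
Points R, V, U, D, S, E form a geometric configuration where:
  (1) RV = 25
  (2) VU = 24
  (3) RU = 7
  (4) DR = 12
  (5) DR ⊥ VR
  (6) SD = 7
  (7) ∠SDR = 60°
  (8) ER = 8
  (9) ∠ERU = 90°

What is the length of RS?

Step 1: By the law of cosines on triangle RDS: RS² = 12² + 7² − 2·12·7·cos(60°) = 109, so RS = √109.

Therefore, the length of RS = √109.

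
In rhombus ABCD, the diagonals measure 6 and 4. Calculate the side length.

Half-diagonals are 3 and 2. side = sqrt(3^2 + 2^2) = sqrt(13)

sqrt(13)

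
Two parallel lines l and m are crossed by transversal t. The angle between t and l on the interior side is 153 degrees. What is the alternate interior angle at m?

Alternate interior angles formed by parallel lines and a transversal are equal.
The given angle is 153 degrees.
The alternate interior angle = 153 degrees.

153 degrees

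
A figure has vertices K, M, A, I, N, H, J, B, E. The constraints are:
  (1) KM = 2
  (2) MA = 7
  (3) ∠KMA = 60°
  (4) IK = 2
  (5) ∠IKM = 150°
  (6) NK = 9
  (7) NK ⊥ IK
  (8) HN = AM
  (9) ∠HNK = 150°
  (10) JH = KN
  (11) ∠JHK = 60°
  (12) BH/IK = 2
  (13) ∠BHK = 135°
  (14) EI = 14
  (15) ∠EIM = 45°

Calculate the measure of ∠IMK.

Step 1: By the law of cosines on triangle MKI: MI² = 2² + 2² − 2·2·2·cos(150°) = 14.93, so MI ≈ 3.86.
Step 2: By the inverse law of cosines on triangle IMK: cos(∠IMK) = (3.86² + 2² − 2²) / (2·3.86·2) = 14.93/15.45 = 0.9659, so ∠IMK = 15°.

Therefore, the measure of angle ∠IMK = 15°.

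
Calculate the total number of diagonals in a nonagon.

Each of the 9 vertices connects to 6 non-adjacent vertices via diagonals.
Total connections = 9 × 6 = 54, but each diagonal is counted twice.
Number of diagonals = 54 / 2 = 27.

27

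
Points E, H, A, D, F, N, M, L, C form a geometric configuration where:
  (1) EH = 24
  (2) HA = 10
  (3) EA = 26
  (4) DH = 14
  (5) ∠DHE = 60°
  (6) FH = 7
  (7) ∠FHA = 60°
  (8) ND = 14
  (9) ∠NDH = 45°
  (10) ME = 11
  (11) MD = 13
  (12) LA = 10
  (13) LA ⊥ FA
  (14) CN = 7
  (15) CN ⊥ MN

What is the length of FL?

Step 1: By the law of cosines on triangle FHA: FA² = 7² + 10² − 2·7·10·cos(60°) = 79, so FA = √79.
Step 2: By the law of cosines on triangle FAL: FL² = √79² + 10² − 2·√79·10·cos(90°) = 179, so FL = √179.

Therefore, the length of FL = √179.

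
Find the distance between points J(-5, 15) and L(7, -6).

The horizontal distance is |7 - -5| = 12 and the vertical distance is |-6 - 15| = 21.
By the Pythagorean theorem, d = sqrt(12^2 + 21^2) = sqrt(585) = 3*sqrt(65).

3*sqrt(65)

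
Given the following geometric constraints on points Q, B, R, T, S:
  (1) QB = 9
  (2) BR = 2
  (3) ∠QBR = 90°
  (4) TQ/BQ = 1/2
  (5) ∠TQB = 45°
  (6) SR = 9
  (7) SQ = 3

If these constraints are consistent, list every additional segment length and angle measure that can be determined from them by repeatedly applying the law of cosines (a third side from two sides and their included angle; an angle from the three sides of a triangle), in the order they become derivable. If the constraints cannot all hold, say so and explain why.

The constraints are consistent. Derivable facts, in order:
After 1 step:
- BT ≈ 6.63
- QR = √85
After 2 steps:
- ∠BQR = 12.53°
- ∠BRQ = 77.47°
- ∠BTQ = 106.32°
- ∠QBT = 28.68°
- ∠QRS = 18.9°
- ∠QSR = 84.69°
- ∠RQS = 76.41°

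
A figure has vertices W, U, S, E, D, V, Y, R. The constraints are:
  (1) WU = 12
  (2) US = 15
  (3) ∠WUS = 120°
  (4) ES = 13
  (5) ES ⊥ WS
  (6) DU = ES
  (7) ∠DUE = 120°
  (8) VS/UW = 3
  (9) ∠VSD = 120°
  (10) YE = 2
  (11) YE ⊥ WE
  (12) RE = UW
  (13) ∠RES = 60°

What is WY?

Step 1: By the law of cosines on triangle SUW: SW² = 15² + 12² − 2·15·12·cos(120°) = 549, so SW = 3·√61.
Step 2: By the law of cosines on triangle ESW: EW² = 13² + (3·√61)² − 2·13·3·√61·cos(90°) = 718, so EW ≈ 26.8.
Step 3: By the law of cosines on triangle WEY: WY² = 26.8² + 2² − 2·26.8·2·cos(90°) = 722, so WY = 19·√2.

Therefore, the length of WY = 19·√2.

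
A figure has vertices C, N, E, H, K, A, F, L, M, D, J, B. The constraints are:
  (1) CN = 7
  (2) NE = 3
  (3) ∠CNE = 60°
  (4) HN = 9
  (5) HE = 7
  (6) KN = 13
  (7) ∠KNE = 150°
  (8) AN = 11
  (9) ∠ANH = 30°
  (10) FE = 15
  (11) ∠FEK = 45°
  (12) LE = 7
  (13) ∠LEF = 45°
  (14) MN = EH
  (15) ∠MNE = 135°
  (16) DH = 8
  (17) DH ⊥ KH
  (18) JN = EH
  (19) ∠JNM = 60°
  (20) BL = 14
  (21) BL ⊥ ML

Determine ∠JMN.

From the given relations: MN = EH = 7; JN = EH = 7.
Step 1: By the law of cosines on triangle MNJ: MJ² = 7² + 7² − 2·7·7·cos(60°) = 49, so MJ = 7.
Step 2: By the inverse law of cosines on triangle JMN: cos(∠JMN) = (7² + 7² − 7²) / (2·7·7) = 49/98 = 0.5, so ∠JMN = 60°.

Therefore, the measure of angle ∠JMN = 60°.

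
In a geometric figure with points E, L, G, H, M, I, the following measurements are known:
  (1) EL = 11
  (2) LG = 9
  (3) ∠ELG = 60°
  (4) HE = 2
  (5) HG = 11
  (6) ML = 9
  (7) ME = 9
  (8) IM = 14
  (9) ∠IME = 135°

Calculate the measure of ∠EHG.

Step 1: By the law of cosines on triangle ELG: EG² = 11² + 9² − 2·11·9·cos(60°) = 103, so EG = √103.
Step 2: By the inverse law of cosines on triangle EHG: cos(∠EHG) = (2² + 11² − √103²) / (2·2·11) = 22/44 = 0.5, so ∠EHG = 60°.

Therefore, the measure of angle ∠EHG = 60°.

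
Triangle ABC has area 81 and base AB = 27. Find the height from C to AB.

height = 2 * 81 / 27 = 6

6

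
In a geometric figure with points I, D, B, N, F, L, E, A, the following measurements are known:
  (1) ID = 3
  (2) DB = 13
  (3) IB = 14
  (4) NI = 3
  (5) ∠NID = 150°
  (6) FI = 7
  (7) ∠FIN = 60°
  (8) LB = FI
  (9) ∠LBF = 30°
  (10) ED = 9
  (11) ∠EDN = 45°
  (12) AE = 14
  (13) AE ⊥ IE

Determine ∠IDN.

Step 1: By the law of cosines on triangle DIN: DN² = 3² + 3² − 2·3·3·cos(150°) = 33.59, so DN ≈ 5.8.
Step 2: By the inverse law of cosines on triangle IDN: cos(∠IDN) = (3² + 5.8² − 3²) / (2·3·5.8) = 33.59/34.77 = 0.9659, so ∠IDN = 15°.

Therefore, the measure of angle ∠IDN = 15°.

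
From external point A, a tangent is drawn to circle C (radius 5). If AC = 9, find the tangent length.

The tangent, radius, and line from the external point to the center form a right triangle.
The right angle is where the tangent meets the radius.
By the Pythagorean theorem: tangent² + 5² = 9²
tangent² = 81 - 25 = 56
tangent = 2*sqrt(14)

2*sqrt(14)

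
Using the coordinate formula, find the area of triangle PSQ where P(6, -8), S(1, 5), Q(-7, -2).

Shoelace: Area = (1/2)|6(5--2) + 1(-2--8) + -7(-8-5)| = (1/2)(139) = 139/2

139/2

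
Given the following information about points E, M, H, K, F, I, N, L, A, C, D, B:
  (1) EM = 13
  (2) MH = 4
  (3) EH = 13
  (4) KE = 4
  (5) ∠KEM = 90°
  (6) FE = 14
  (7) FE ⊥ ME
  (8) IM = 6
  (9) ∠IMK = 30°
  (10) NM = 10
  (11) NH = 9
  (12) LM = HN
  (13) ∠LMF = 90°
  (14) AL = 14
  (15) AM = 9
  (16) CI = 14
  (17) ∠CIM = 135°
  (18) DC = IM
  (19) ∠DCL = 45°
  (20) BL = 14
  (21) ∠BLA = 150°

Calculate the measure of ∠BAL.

Step 1: By the law of cosines on triangle ALB: AB² = 14² + 14² − 2·14·14·cos(150°) = 731.48, so AB ≈ 27.05.
Step 2: By the inverse law of cosines on triangle BAL: cos(∠BAL) = (27.05² + 14² − 14²) / (2·27.05·14) = 731.48/757.29 = 0.9659, so ∠BAL = 15°.

Therefore, the measure of angle ∠BAL = 15°.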